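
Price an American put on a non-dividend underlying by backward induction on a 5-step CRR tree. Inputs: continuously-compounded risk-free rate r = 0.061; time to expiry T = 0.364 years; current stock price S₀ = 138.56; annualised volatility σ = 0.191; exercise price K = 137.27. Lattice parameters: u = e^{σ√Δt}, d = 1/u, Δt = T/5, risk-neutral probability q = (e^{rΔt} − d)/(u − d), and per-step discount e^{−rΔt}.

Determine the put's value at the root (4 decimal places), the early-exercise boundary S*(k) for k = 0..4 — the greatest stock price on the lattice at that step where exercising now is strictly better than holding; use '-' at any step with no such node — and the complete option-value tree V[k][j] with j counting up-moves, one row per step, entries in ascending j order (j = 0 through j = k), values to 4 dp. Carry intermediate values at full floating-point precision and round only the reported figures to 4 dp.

Δt=0.07280  u=1.05289  d=0.94977  q=0.53028  discount=0.99557
step 5 (expiry): payoffs max(K−S,0) = 30.1842 18.5581 5.6698 0.0000 0.0000 0.0000
step 4: (k=4,j=0): S=112.7491, (K−S)⁺=24.5209, hold=23.9127 ⇒ V=24.5209 exercise | (k=4,j=1): S=124.9901, (K−S)⁺=12.2799, hold=11.6717 ⇒ V=12.2799 exercise | (k=4,j=2): S=138.5600, (K−S)⁺=0.0000, hold=2.6514 ⇒ V=2.6514 continue | (k=4,j=3): S=153.6032, (K−S)⁺=0.0000, hold=0.0000 ⇒ V=0.0000 continue | (k=4,j=4): S=170.2796, (K−S)⁺=0.0000, hold=0.0000 ⇒ V=0.0000 continue  boundary S*=124.9901
step 3: (k=3,j=0): S=118.7119, (K−S)⁺=18.5581, hold=17.9499 ⇒ V=18.5581 exercise | (k=3,j=1): S=131.6002, (K−S)⁺=5.6698, hold=7.1423 ⇒ V=7.1423 continue | (k=3,j=2): S=145.8878, (K−S)⁺=0.0000, hold=1.2399 ⇒ V=1.2399 continue | (k=3,j=3): S=161.7266, (K−S)⁺=0.0000, hold=0.0000 ⇒ V=0.0000 continue  boundary S*=118.7119
step 2: (k=2,j=0): S=124.9901, (K−S)⁺=12.2799, hold=12.4491 ⇒ V=12.4491 continue | (k=2,j=1): S=138.5600, (K−S)⁺=0.0000, hold=3.9946 ⇒ V=3.9946 continue | (k=2,j=2): S=153.6032, (K−S)⁺=0.0000, hold=0.5798 ⇒ V=0.5798 continue  boundary S*=-
step 1: (k=1,j=0): S=131.6002, (K−S)⁺=5.6698, hold=7.9305 ⇒ V=7.9305 continue | (k=1,j=1): S=145.8878, (K−S)⁺=0.0000, hold=2.1741 ⇒ V=2.1741 continue  boundary S*=-
step 0: (k=0,j=0): S=138.5600, (K−S)⁺=0.0000, hold=4.8564 ⇒ V=4.8564 continue  boundary S*=-

price = 4.8564
boundary = - - - 118.7119 124.9901
tree:
4.8564
7.9305 2.1741
12.4491 3.9946 0.5798
18.5581 7.1423 1.2399 0.0000
24.5209 12.2799 2.6514 0.0000 0.0000
30.1842 18.5581 5.6698 0.0000 0.0000 0.0000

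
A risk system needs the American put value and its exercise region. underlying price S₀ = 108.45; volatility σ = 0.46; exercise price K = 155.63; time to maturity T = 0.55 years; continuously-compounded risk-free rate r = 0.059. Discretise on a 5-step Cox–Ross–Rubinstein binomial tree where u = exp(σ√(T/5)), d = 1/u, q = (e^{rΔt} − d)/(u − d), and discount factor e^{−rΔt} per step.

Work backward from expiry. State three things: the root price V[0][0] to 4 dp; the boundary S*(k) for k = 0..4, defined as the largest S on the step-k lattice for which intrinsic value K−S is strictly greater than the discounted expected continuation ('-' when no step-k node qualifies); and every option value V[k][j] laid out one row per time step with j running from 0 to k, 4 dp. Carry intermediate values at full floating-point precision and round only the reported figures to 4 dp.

Δt=0.11000  u=1.16482  d=0.85850  q=0.48319  discount=0.99353
step 5 (expiry): payoffs max(K−S,0) = 105.0546 87.0092 62.5253 29.3055 0.0000 0.0000
step 4: (k=4,j=0): S=58.9111, (K−S)⁺=96.7189, hold=95.7121 ⇒ V=96.7189 exercise | (k=4,j=1): S=79.9307, (K−S)⁺=75.6993, hold=74.6926 ⇒ V=75.6993 exercise | (k=4,j=2): S=108.4500, (K−S)⁺=47.1800, hold=46.1732 ⇒ V=47.1800 exercise | (k=4,j=3): S=147.1450, (K−S)⁺=8.4850, hold=15.0474 ⇒ V=15.0474 continue | (k=4,j=4): S=199.6465, (K−S)⁺=0.0000, hold=0.0000 ⇒ V=0.0000 continue  boundary S*=108.4500
step 3: (k=3,j=0): S=68.6208, (K−S)⁺=87.0092, hold=86.0025 ⇒ V=87.0092 exercise | (k=3,j=1): S=93.1047, (K−S)⁺=62.5253, hold=61.5185 ⇒ V=62.5253 exercise | (k=3,j=2): S=126.3245, (K−S)⁺=29.3055, hold=31.4491 ⇒ V=31.4491 continue | (k=3,j=3): S=171.3972, (K−S)⁺=0.0000, hold=7.7264 ⇒ V=7.7264 continue  boundary S*=93.1047
step 2: (k=2,j=0): S=79.9307, (K−S)⁺=75.6993, hold=74.6926 ⇒ V=75.6993 exercise | (k=2,j=1): S=108.4500, (K−S)⁺=47.1800, hold=47.2023 ⇒ V=47.2023 continue | (k=2,j=2): S=147.1450, (K−S)⁺=8.4850, hold=19.8573 ⇒ V=19.8573 continue  boundary S*=79.9307
step 1: (k=1,j=0): S=93.1047, (K−S)⁺=62.5253, hold=61.5293 ⇒ V=62.5253 exercise | (k=1,j=1): S=126.3245, (K−S)⁺=29.3055, hold=33.7696 ⇒ V=33.7696 continue  boundary S*=93.1047
step 0: (k=0,j=0): S=108.4500, (K−S)⁺=47.1800, hold=48.3163 ⇒ V=48.3163 continue  boundary S*=-

price = 48.3163
boundary = - 93.1047 79.9307 93.1047 108.4500
tree:
48.3163
62.5253 33.7696
75.6993 47.2023 19.8573
87.0092 62.5253 31.4491 7.7264
96.7189 75.6993 47.1800 15.0474 0.0000
105.0546 87.0092 62.5253 29.3055 0.0000 0.0000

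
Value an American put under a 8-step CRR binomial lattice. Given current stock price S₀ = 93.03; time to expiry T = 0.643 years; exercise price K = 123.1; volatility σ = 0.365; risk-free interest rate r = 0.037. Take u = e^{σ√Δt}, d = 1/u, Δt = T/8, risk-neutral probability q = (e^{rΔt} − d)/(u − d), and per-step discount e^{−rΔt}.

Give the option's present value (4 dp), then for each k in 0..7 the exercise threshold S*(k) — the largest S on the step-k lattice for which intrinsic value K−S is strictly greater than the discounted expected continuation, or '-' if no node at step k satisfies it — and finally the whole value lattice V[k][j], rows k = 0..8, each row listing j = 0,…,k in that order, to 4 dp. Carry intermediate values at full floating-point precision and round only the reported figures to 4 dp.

Δt=0.08038, u=1.10902, d=0.90169, q=0.48852, disc=e^(-rΔt)=0.99703
k=8 terminal: V=max(K-S,0) → 82.4464 73.0988 61.6020 47.4616 30.0700 8.6795 0.0000 0.0000 0.0000
k=7: j=0 S=45.0858 intr=78.0142 cont=77.6487 V=78.0142[EX]; j=1 S=55.4524 intr=67.6476 cont=67.2820 V=67.6476[EX]; j=2 S=68.2027 intr=54.8973 cont=54.5318 V=54.8973[EX]; j=3 S=83.8847 intr=39.2153 cont=38.8498 V=39.2153[EX]; j=4 S=103.1724 intr=19.9276 cont=19.5621 V=19.9276[EX]; j=5 S=126.8950 intr=0.0000 cont=4.4262 V=4.4262[hold]; j=6 S=156.0721 intr=0.0000 cont=0.0000 V=0.0000[hold]; j=7 S=191.9581 intr=0.0000 cont=0.0000 V=0.0000[hold]  S*(7)=103.1724
k=6: j=0 S=50.0012 intr=73.0988 cont=72.7333 V=73.0988[EX]; j=1 S=61.4980 intr=61.6020 cont=61.2364 V=61.6020[EX]; j=2 S=75.6384 intr=47.4616 cont=47.0961 V=47.4616[EX]; j=3 S=93.0300 intr=30.0700 cont=29.7045 V=30.0700[EX]; j=4 S=114.4205 intr=8.6795 cont=12.3182 V=12.3182[hold]; j=5 S=140.7294 intr=0.0000 cont=2.2572 V=2.2572[hold]; j=6 S=173.0876 intr=0.0000 cont=0.0000 V=0.0000[hold]  S*(6)=93.0300
k=5: j=0 S=55.4524 intr=67.6476 cont=67.2820 V=67.6476[EX]; j=1 S=68.2027 intr=54.8973 cont=54.5318 V=54.8973[EX]; j=2 S=83.8847 intr=39.2153 cont=38.8498 V=39.2153[EX]; j=3 S=103.1724 intr=19.9276 cont=21.3344 V=21.3344[hold]; j=4 S=126.8950 intr=0.0000 cont=7.3812 V=7.3812[hold]; j=5 S=156.0721 intr=0.0000 cont=1.1511 V=1.1511[hold]  S*(5)=83.8847
k=4: j=0 S=61.4980 intr=61.6020 cont=61.2364 V=61.6020[EX]; j=1 S=75.6384 intr=47.4616 cont=47.0961 V=47.4616[EX]; j=2 S=93.0300 intr=30.0700 cont=30.3897 V=30.3897[hold]; j=3 S=114.4205 intr=8.6795 cont=14.4749 V=14.4749[hold]; j=4 S=140.7294 intr=0.0000 cont=4.3248 V=4.3248[hold]  S*(4)=75.6384
k=3: j=0 S=68.2027 intr=54.8973 cont=54.5318 V=54.8973[EX]; j=1 S=83.8847 intr=39.2153 cont=39.0055 V=39.2153[EX]; j=2 S=103.1724 intr=19.9276 cont=22.5478 V=22.5478[hold]; j=3 S=126.8950 intr=0.0000 cont=9.4881 V=9.4881[hold]  S*(3)=83.8847
k=2: j=0 S=75.6384 intr=47.4616 cont=47.0961 V=47.4616[EX]; j=1 S=93.0300 intr=30.0700 cont=30.9807 V=30.9807[hold]; j=2 S=114.4205 intr=8.6795 cont=16.1199 V=16.1199[hold]  S*(2)=75.6384
k=1: j=0 S=83.8847 intr=39.2153 cont=39.2934 V=39.2934[hold]; j=1 S=103.1724 intr=19.9276 cont=23.6505 V=23.6505[hold]  S*(1)=-
k=0: j=0 S=93.0300 intr=30.0700 cont=31.5576 V=31.5576[hold]  S*(0)=-

price = 31.5576
boundary = - - 75.6384 83.8847 75.6384 83.8847 93.0300 103.1724
tree:
31.5576
39.2934 23.6505
47.4616 30.9807 16.1199
54.8973 39.2153 22.5478 9.4881
61.6020 47.4616 30.3897 14.4749 4.3248
67.6476 54.8973 39.2153 21.3344 7.3812 1.1511
73.0988 61.6020 47.4616 30.0700 12.3182 2.2572 0.0000
78.0142 67.6476 54.8973 39.2153 19.9276 4.4262 0.0000 0.0000
82.4464 73.0988 61.6020 47.4616 30.0700 8.6795 0.0000 0.0000 0.0000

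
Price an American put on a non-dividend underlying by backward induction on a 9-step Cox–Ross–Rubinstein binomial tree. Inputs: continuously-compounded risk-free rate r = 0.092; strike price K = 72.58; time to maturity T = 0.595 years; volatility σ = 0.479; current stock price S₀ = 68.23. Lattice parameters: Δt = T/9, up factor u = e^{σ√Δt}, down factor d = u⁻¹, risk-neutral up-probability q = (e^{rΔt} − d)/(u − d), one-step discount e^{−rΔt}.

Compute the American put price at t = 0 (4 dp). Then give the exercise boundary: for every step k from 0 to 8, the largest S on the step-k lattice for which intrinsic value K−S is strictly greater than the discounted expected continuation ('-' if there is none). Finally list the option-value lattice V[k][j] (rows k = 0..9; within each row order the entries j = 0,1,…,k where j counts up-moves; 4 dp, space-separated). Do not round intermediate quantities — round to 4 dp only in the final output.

params: Δt=0.06611 u=1.13107 d=0.88412 q=0.49395 e^(-rΔt)=0.99394
t_9 payoffs: 50.0593 43.7690 35.7217 25.4268 12.2564 0.0000 0.0000 0.0000 0.0000 0.0000
t_8: node(8,0) S=25.4724 payoff=47.1076 vs cont=46.6674 → 47.1076 [stop]  node(8,1) S=32.5872 payoff=39.9928 vs cont=39.5527 → 39.9928 [stop]  node(8,2) S=41.6891 payoff=30.8909 vs cont=30.4507 → 30.8909 [stop]  node(8,3) S=53.3334 payoff=19.2466 vs cont=18.8065 → 19.2466 [stop]  node(8,4) S=68.2300 payoff=4.3500 vs cont=6.1647 → 6.1647 [wait]  node(8,5) S=87.2874 payoff=0.0000 vs cont=0.0000 → 0.0000 [wait]  node(8,6) S=111.6677 payoff=0.0000 vs cont=0.0000 → 0.0000 [wait]  node(8,7) S=142.8578 payoff=0.0000 vs cont=0.0000 → 0.0000 [wait]  node(8,8) S=182.7595 payoff=0.0000 vs cont=0.0000 → 0.0000 [wait]  ⇒ S*(8)=53.3334
t_7: node(7,0) S=28.8110 payoff=43.7690 vs cont=43.3289 → 43.7690 [stop]  node(7,1) S=36.8583 payoff=35.7217 vs cont=35.2816 → 35.7217 [stop]  node(7,2) S=47.1532 payoff=25.4268 vs cont=24.9867 → 25.4268 [stop]  node(7,3) S=60.3236 payoff=12.2564 vs cont=12.7072 → 12.7072 [wait]  node(7,4) S=77.1727 payoff=0.0000 vs cont=3.1007 → 3.1007 [wait]  node(7,5) S=98.7278 payoff=0.0000 vs cont=0.0000 → 0.0000 [wait]  node(7,6) S=126.3036 payoff=0.0000 vs cont=0.0000 → 0.0000 [wait]  node(7,7) S=161.5816 payoff=0.0000 vs cont=0.0000 → 0.0000 [wait]  ⇒ S*(7)=47.1532
t_6: node(6,0) S=32.5872 payoff=39.9928 vs cont=39.5527 → 39.9928 [stop]  node(6,1) S=41.6891 payoff=30.8909 vs cont=30.4507 → 30.8909 [stop]  node(6,2) S=53.3334 payoff=19.2466 vs cont=19.0278 → 19.2466 [stop]  node(6,3) S=68.2300 payoff=4.3500 vs cont=7.9138 → 7.9138 [wait]  node(6,4) S=87.2874 payoff=0.0000 vs cont=1.5596 → 1.5596 [wait]  node(6,5) S=111.6677 payoff=0.0000 vs cont=0.0000 → 0.0000 [wait]  node(6,6) S=142.8578 payoff=0.0000 vs cont=0.0000 → 0.0000 [wait]  ⇒ S*(6)=53.3334
t_5: node(5,0) S=36.8583 payoff=35.7217 vs cont=35.2816 → 35.7217 [stop]  node(5,1) S=47.1532 payoff=25.4268 vs cont=24.9867 → 25.4268 [stop]  node(5,2) S=60.3236 payoff=12.2564 vs cont=13.5660 → 13.5660 [wait]  node(5,3) S=77.1727 payoff=0.0000 vs cont=4.7461 → 4.7461 [wait]  node(5,4) S=98.7278 payoff=0.0000 vs cont=0.7844 → 0.7844 [wait]  node(5,5) S=126.3036 payoff=0.0000 vs cont=0.0000 → 0.0000 [wait]  ⇒ S*(5)=47.1532
t_4: node(4,0) S=41.6891 payoff=30.8909 vs cont=30.4507 → 30.8909 [stop]  node(4,1) S=53.3334 payoff=19.2466 vs cont=19.4494 → 19.4494 [wait]  node(4,2) S=68.2300 payoff=4.3500 vs cont=9.1535 → 9.1535 [wait]  node(4,3) S=87.2874 payoff=0.0000 vs cont=2.7723 → 2.7723 [wait]  node(4,4) S=111.6677 payoff=0.0000 vs cont=0.3946 → 0.3946 [wait]  ⇒ S*(4)=41.6891
t_3: node(3,0) S=47.1532 payoff=25.4268 vs cont=25.0863 → 25.4268 [stop]  node(3,1) S=60.3236 payoff=12.2564 vs cont=14.2766 → 14.2766 [wait]  node(3,2) S=77.1727 payoff=0.0000 vs cont=5.9651 → 5.9651 [wait]  node(3,3) S=98.7278 payoff=0.0000 vs cont=1.5881 → 1.5881 [wait]  ⇒ S*(3)=47.1532
t_2: node(2,0) S=53.3334 payoff=19.2466 vs cont=19.7984 → 19.7984 [wait]  node(2,1) S=68.2300 payoff=4.3500 vs cont=10.1095 → 10.1095 [wait]  node(2,2) S=87.2874 payoff=0.0000 vs cont=3.7800 → 3.7800 [wait]  ⇒ S*(2)=-
t_1: node(1,0) S=60.3236 payoff=12.2564 vs cont=14.9215 → 14.9215 [wait]  node(1,1) S=77.1727 payoff=0.0000 vs cont=6.9407 → 6.9407 [wait]  ⇒ S*(1)=-
t_0: node(0,0) S=68.2300 payoff=4.3500 vs cont=10.9127 → 10.9127 [wait]  ⇒ S*(0)=-

price = 10.9127
boundary = - - - 47.1532 41.6891 47.1532 53.3334 47.1532 53.3334
tree:
10.9127
14.9215 6.9407
19.7984 10.1095 3.7800
25.4268 14.2766 5.9651 1.5881
30.8909 19.4494 9.1535 2.7723 0.3946
35.7217 25.4268 13.5660 4.7461 0.7844 0.0000
39.9928 30.8909 19.2466 7.9138 1.5596 0.0000 0.0000
43.7690 35.7217 25.4268 12.7072 3.1007 0.0000 0.0000 0.0000
47.1076 39.9928 30.8909 19.2466 6.1647 0.0000 0.0000 0.0000 0.0000
50.0593 43.7690 35.7217 25.4268 12.2564 0.0000 0.0000 0.0000 0.0000 0.0000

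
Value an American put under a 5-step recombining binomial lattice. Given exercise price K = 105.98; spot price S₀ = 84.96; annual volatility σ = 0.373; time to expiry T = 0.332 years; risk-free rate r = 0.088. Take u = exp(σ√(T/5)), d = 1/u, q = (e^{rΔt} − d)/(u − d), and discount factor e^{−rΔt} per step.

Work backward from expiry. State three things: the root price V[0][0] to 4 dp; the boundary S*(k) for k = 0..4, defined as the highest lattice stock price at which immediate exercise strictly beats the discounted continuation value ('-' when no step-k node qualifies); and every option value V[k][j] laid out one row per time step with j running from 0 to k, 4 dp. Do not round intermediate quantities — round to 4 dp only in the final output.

Δt=0.06640, u=1.10089, d=0.90836, q=0.50643, disc=e^(-rΔt)=0.99417
k=5 terminal: V=max(K-S,0) → 53.4385 42.3023 28.8058 12.4487 0.0000 0.0000
k=4: j=0 S=57.8422 intr=48.1378 cont=47.5203 V=48.1378[EX]; j=1 S=70.1019 intr=35.8781 cont=35.2606 V=35.8781[EX]; j=2 S=84.9600 intr=21.0200 cont=20.4025 V=21.0200[EX]; j=3 S=102.9673 intr=3.0127 cont=6.1085 V=6.1085[hold]; j=4 S=124.7912 intr=0.0000 cont=0.0000 V=0.0000[hold]  S*(4)=84.9600
k=3: j=0 S=63.6777 intr=42.3023 cont=41.6848 V=42.3023[EX]; j=1 S=77.1742 intr=28.8058 cont=28.1883 V=28.8058[EX]; j=2 S=93.5313 intr=12.4487 cont=13.3899 V=13.3899[hold]; j=3 S=113.3552 intr=0.0000 cont=2.9974 V=2.9974[hold]  S*(3)=77.1742
k=2: j=0 S=70.1019 intr=35.8781 cont=35.2606 V=35.8781[EX]; j=1 S=84.9600 intr=21.0200 cont=20.8764 V=21.0200[EX]; j=2 S=102.9673 intr=3.0127 cont=8.0795 V=8.0795[hold]  S*(2)=84.9600
k=1: j=0 S=77.1742 intr=28.8058 cont=28.1883 V=28.8058[EX]; j=1 S=93.5313 intr=12.4487 cont=14.3823 V=14.3823[hold]  S*(1)=77.1742
k=0: j=0 S=84.9600 intr=21.0200 cont=21.3761 V=21.3761[hold]  S*(0)=-

price = 21.3761
boundary = - 77.1742 84.9600 77.1742 84.9600
tree:
21.3761
28.8058 14.3823
35.8781 21.0200 8.0795
42.3023 28.8058 13.3899 2.9974
48.1378 35.8781 21.0200 6.1085 0.0000
53.4385 42.3023 28.8058 12.4487 0.0000 0.0000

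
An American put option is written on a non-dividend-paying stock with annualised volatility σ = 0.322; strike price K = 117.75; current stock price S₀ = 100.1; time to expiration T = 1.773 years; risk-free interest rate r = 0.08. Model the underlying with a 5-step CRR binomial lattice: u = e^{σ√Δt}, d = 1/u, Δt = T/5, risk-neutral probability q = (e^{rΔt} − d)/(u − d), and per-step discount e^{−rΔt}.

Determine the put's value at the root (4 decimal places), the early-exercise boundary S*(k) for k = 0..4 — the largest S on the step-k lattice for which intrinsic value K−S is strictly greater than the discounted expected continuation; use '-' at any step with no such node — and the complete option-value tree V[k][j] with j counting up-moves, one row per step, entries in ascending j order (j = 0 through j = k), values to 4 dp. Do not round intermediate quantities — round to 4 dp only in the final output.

Δt=0.35460, u=1.21136, d=0.82552, q=0.52678, disc=e^(-rΔt)=0.97203
k=5 terminal: V=max(K-S,0) → 79.3736 61.4366 35.1158 0.0000 0.0000 0.0000
k=4: j=0 S=46.4877 intr=71.2623 cont=67.9689 V=71.2623[EX]; j=1 S=68.2160 intr=49.5340 cont=46.2406 V=49.5340[EX]; j=2 S=100.1000 intr=17.6500 cont=16.1525 V=17.6500[EX]; j=3 S=146.8866 intr=0.0000 cont=0.0000 V=0.0000[hold]; j=4 S=215.5411 intr=0.0000 cont=0.0000 V=0.0000[hold]  S*(4)=100.1000
k=3: j=0 S=56.3134 intr=61.4366 cont=58.1432 V=61.4366[EX]; j=1 S=82.6342 intr=35.1158 cont=31.8224 V=35.1158[EX]; j=2 S=121.2574 intr=0.0000 cont=8.1186 V=8.1186[hold]; j=3 S=177.9329 intr=0.0000 cont=0.0000 V=0.0000[hold]  S*(3)=82.6342
k=2: j=0 S=68.2160 intr=49.5340 cont=46.2406 V=49.5340[EX]; j=1 S=100.1000 intr=17.6500 cont=20.3097 V=20.3097[hold]; j=2 S=146.8866 intr=0.0000 cont=3.7344 V=3.7344[hold]  S*(2)=68.2160
k=1: j=0 S=82.6342 intr=35.1158 cont=33.1843 V=35.1158[EX]; j=1 S=121.2574 intr=0.0000 cont=11.2543 V=11.2543[hold]  S*(1)=82.6342
k=0: j=0 S=100.1000 intr=17.6500 cont=21.9153 V=21.9153[hold]  S*(0)=-

price = 21.9153
boundary = - 82.6342 68.2160 82.6342 100.1000
tree:
21.9153
35.1158 11.2543
49.5340 20.3097 3.7344
61.4366 35.1158 8.1186 0.0000
71.2623 49.5340 17.6500 0.0000 0.0000
79.3736 61.4366 35.1158 0.0000 0.0000 0.0000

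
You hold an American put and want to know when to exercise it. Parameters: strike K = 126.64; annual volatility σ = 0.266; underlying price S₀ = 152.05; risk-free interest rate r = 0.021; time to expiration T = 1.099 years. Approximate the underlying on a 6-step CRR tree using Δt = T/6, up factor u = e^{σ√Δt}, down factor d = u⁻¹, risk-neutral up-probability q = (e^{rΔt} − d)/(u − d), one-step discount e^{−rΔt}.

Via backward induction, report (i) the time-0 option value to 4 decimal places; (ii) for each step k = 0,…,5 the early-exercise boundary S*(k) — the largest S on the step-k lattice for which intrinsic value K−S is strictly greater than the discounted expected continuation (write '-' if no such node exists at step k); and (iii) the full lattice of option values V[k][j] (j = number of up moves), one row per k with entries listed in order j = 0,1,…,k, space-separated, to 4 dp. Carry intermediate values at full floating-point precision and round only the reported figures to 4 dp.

Δt=0.18317  u=1.12058  d=0.89240  q=0.48846  discount=0.99616
step 6 (expiry): payoffs max(K−S,0) = 49.8439 30.2079 5.5512 0.0000 0.0000 0.0000 0.0000
step 5: (k=5,j=0): S=86.0558, (K−S)⁺=40.5842, hold=40.0980 ⇒ V=40.5842 exercise | (k=5,j=1): S=108.0595, (K−S)⁺=18.5805, hold=18.0944 ⇒ V=18.5805 exercise | (k=5,j=2): S=135.6892, (K−S)⁺=0.0000, hold=2.8288 ⇒ V=2.8288 continue | (k=5,j=3): S=170.3835, (K−S)⁺=0.0000, hold=0.0000 ⇒ V=0.0000 continue | (k=5,j=4): S=213.9489, (K−S)⁺=0.0000, hold=0.0000 ⇒ V=0.0000 continue | (k=5,j=5): S=268.6535, (K−S)⁺=0.0000, hold=0.0000 ⇒ V=0.0000 continue  boundary S*=108.0595
step 4: (k=4,j=0): S=96.4321, (K−S)⁺=30.2079, hold=29.7217 ⇒ V=30.2079 exercise | (k=4,j=1): S=121.0888, (K−S)⁺=5.5512, hold=10.8446 ⇒ V=10.8446 continue | (k=4,j=2): S=152.0500, (K−S)⁺=0.0000, hold=1.4415 ⇒ V=1.4415 continue | (k=4,j=3): S=190.9277, (K−S)⁺=0.0000, hold=0.0000 ⇒ V=0.0000 continue | (k=4,j=4): S=239.7460, (K−S)⁺=0.0000, hold=0.0000 ⇒ V=0.0000 continue  boundary S*=96.4321
step 3: (k=3,j=0): S=108.0595, (K−S)⁺=18.5805, hold=20.6701 ⇒ V=20.6701 continue | (k=3,j=1): S=135.6892, (K−S)⁺=0.0000, hold=6.2276 ⇒ V=6.2276 continue | (k=3,j=2): S=170.3835, (K−S)⁺=0.0000, hold=0.7345 ⇒ V=0.7345 continue | (k=3,j=3): S=213.9489, (K−S)⁺=0.0000, hold=0.0000 ⇒ V=0.0000 continue  boundary S*=-
step 2: (k=2,j=0): S=121.0888, (K−S)⁺=5.5512, hold=13.5632 ⇒ V=13.5632 continue | (k=2,j=1): S=152.0500, (K−S)⁺=0.0000, hold=3.5308 ⇒ V=3.5308 continue | (k=2,j=2): S=190.9277, (K−S)⁺=0.0000, hold=0.3743 ⇒ V=0.3743 continue  boundary S*=-
step 1: (k=1,j=0): S=135.6892, (K−S)⁺=0.0000, hold=8.6295 ⇒ V=8.6295 continue | (k=1,j=1): S=170.3835, (K−S)⁺=0.0000, hold=1.9814 ⇒ V=1.9814 continue  boundary S*=-
step 0: (k=0,j=0): S=152.0500, (K−S)⁺=0.0000, hold=5.3615 ⇒ V=5.3615 continue  boundary S*=-

price = 5.3615
boundary = - - - - 96.4321 108.0595
tree:
5.3615
8.6295 1.9814
13.5632 3.5308 0.3743
20.6701 6.2276 0.7345 0.0000
30.2079 10.8446 1.4415 0.0000 0.0000
40.5842 18.5805 2.8288 0.0000 0.0000 0.0000
49.8439 30.2079 5.5512 0.0000 0.0000 0.0000 0.0000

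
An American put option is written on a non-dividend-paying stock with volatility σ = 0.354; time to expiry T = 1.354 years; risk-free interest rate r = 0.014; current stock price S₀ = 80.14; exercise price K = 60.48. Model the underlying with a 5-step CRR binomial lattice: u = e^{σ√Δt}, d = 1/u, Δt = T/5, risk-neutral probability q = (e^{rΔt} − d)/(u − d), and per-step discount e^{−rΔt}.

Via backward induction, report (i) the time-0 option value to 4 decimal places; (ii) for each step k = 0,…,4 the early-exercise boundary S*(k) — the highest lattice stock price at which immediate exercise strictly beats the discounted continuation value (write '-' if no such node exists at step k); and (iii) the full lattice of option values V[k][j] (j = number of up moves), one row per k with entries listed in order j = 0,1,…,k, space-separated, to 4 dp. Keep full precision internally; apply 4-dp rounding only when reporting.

Δt=0.27080, u=1.20228, d=0.83176, q=0.46433, disc=e^(-rΔt)=0.99622
k=5 terminal: V=max(K-S,0) → 28.5772 14.3655 0.0000 0.0000 0.0000 0.0000
k=4: j=0 S=38.3560 intr=22.1240 cont=21.8952 V=22.1240[EX]; j=1 S=55.4423 intr=5.0377 cont=7.6661 V=7.6661[hold]; j=2 S=80.1400 intr=0.0000 cont=0.0000 V=0.0000[hold]; j=3 S=115.8397 intr=0.0000 cont=0.0000 V=0.0000[hold]; j=4 S=167.4424 intr=0.0000 cont=0.0000 V=0.0000[hold]  S*(4)=38.3560
k=3: j=0 S=46.1145 intr=14.3655 cont=15.3525 V=15.3525[hold]; j=1 S=66.6569 intr=0.0000 cont=4.0910 V=4.0910[hold]; j=2 S=96.3504 intr=0.0000 cont=0.0000 V=0.0000[hold]; j=3 S=139.2712 intr=0.0000 cont=0.0000 V=0.0000[hold]  S*(3)=-
k=2: j=0 S=55.4423 intr=5.0377 cont=10.0852 V=10.0852[hold]; j=1 S=80.1400 intr=0.0000 cont=2.1831 V=2.1831[hold]; j=2 S=115.8397 intr=0.0000 cont=0.0000 V=0.0000[hold]  S*(2)=-
k=1: j=0 S=66.6569 intr=0.0000 cont=6.3918 V=6.3918[hold]; j=1 S=96.3504 intr=0.0000 cont=1.1650 V=1.1650[hold]  S*(1)=-
k=0: j=0 S=80.1400 intr=0.0000 cont=3.9498 V=3.9498[hold]  S*(0)=-

price = 3.9498
boundary = - - - - 38.3560
tree:
3.9498
6.3918 1.1650
10.0852 2.1831 0.0000
15.3525 4.0910 0.0000 0.0000
22.1240 7.6661 0.0000 0.0000 0.0000
28.5772 14.3655 0.0000 0.0000 0.0000 0.0000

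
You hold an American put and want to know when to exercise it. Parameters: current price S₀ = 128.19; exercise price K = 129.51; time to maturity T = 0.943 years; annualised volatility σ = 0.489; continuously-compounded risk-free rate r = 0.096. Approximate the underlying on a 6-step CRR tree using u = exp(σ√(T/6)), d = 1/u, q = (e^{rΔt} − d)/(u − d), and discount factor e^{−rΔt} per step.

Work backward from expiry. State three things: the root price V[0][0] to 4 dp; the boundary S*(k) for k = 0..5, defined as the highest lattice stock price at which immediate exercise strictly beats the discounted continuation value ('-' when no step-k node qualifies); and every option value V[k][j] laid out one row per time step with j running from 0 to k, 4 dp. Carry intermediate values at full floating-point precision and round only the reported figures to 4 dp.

price = 19.5903
boundary = - - 86.9900 71.6600 86.9900 105.5994
tree:
19.5903
29.4305 9.9822
42.5200 16.7541 3.2615
57.8500 27.2858 6.3400 0.1667
70.4785 42.5200 12.3165 0.3323 0.0000
80.8814 57.8500 23.9106 0.6623 0.0000 0.0000
89.4511 70.4785 42.5200 1.3200 0.0000 0.0000 0.0000

Δt=0.15717  u=1.21393  d=0.82377  q=0.49065  discount=0.98503
step 6 (expiry): payoffs max(K−S,0) = 89.4511 70.4785 42.5200 1.3200 0.0000 0.0000 0.0000
step 5: (k=5,j=0): S=48.6286, (K−S)⁺=80.8814, hold=78.9420 ⇒ V=80.8814 exercise | (k=5,j=1): S=71.6600, (K−S)⁺=57.8500, hold=55.9106 ⇒ V=57.8500 exercise | (k=5,j=2): S=105.5994, (K−S)⁺=23.9106, hold=21.9712 ⇒ V=23.9106 exercise | (k=5,j=3): S=155.6133, (K−S)⁺=0.0000, hold=0.6623 ⇒ V=0.6623 continue | (k=5,j=4): S=229.3146, (K−S)⁺=0.0000, hold=0.0000 ⇒ V=0.0000 continue | (k=5,j=5): S=337.9221, (K−S)⁺=0.0000, hold=0.0000 ⇒ V=0.0000 continue  boundary S*=105.5994
step 4: (k=4,j=0): S=59.0315, (K−S)⁺=70.4785, hold=68.5391 ⇒ V=70.4785 exercise | (k=4,j=1): S=86.9900, (K−S)⁺=42.5200, hold=40.5807 ⇒ V=42.5200 exercise | (k=4,j=2): S=128.1900, (K−S)⁺=1.3200, hold=12.3165 ⇒ V=12.3165 continue | (k=4,j=3): S=188.9031, (K−S)⁺=0.0000, hold=0.3323 ⇒ V=0.3323 continue | (k=4,j=4): S=278.3711, (K−S)⁺=0.0000, hold=0.0000 ⇒ V=0.0000 continue  boundary S*=86.9900
step 3: (k=3,j=0): S=71.6600, (K−S)⁺=57.8500, hold=55.9106 ⇒ V=57.8500 exercise | (k=3,j=1): S=105.5994, (K−S)⁺=23.9106, hold=27.2858 ⇒ V=27.2858 continue | (k=3,j=2): S=155.6133, (K−S)⁺=0.0000, hold=6.3400 ⇒ V=6.3400 continue | (k=3,j=3): S=229.3146, (K−S)⁺=0.0000, hold=0.1667 ⇒ V=0.1667 continue  boundary S*=71.6600
step 2: (k=2,j=0): S=86.9900, (K−S)⁺=42.5200, hold=42.2119 ⇒ V=42.5200 exercise | (k=2,j=1): S=128.1900, (K−S)⁺=1.3200, hold=16.7541 ⇒ V=16.7541 continue | (k=2,j=2): S=188.9031, (K−S)⁺=0.0000, hold=3.2615 ⇒ V=3.2615 continue  boundary S*=86.9900
step 1: (k=1,j=0): S=105.5994, (K−S)⁺=23.9106, hold=29.4305 ⇒ V=29.4305 continue | (k=1,j=1): S=155.6133, (K−S)⁺=0.0000, hold=9.9822 ⇒ V=9.9822 continue  boundary S*=-
step 0: (k=0,j=0): S=128.1900, (K−S)⁺=1.3200, hold=19.5903 ⇒ V=19.5903 continue  boundary S*=-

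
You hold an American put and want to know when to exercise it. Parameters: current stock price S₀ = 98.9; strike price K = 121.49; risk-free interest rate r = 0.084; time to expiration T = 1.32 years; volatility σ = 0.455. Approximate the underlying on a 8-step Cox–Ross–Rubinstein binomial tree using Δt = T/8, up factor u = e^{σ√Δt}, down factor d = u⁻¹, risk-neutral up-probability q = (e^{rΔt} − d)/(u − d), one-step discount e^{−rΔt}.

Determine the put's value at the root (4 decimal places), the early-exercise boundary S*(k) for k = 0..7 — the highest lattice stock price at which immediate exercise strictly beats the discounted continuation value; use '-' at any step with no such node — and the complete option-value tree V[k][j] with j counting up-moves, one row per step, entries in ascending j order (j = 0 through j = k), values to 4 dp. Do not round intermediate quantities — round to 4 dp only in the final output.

price = 30.0519
boundary = - - 68.3380 56.8061 68.3380 82.2109 68.3380 82.2109
tree:
30.0519
40.5740 20.0179
53.1520 28.7115 11.5910
64.6839 39.8213 18.0312 5.2562
74.2698 53.1520 27.1586 9.0991 1.4293
82.2381 64.6839 39.2791 15.3884 2.8498 0.0000
88.8618 74.2698 53.1520 25.1913 5.6822 0.0000 0.0000
94.3677 82.2381 64.6839 39.2791 11.3296 0.0000 0.0000 0.0000
98.9445 88.8618 74.2698 53.1520 22.5900 0.0000 0.0000 0.0000 0.0000

Δt=0.16500, u=1.20300, d=0.83125, q=0.49147, disc=e^(-rΔt)=0.98624
k=8 terminal: V=max(K-S,0) → 98.9445 88.8618 74.2698 53.1520 22.5900 0.0000 0.0000 0.0000 0.0000
k=7: j=0 S=27.1223 intr=94.3677 cont=92.6955 V=94.3677[EX]; j=1 S=39.2519 intr=82.2381 cont=80.5659 V=82.2381[EX]; j=2 S=56.8061 intr=64.6839 cont=63.0117 V=64.6839[EX]; j=3 S=82.2109 intr=39.2791 cont=37.6069 V=39.2791[EX]; j=4 S=118.9771 intr=2.5129 cont=11.3296 V=11.3296[hold]; j=5 S=172.1859 intr=0.0000 cont=0.0000 V=0.0000[hold]; j=6 S=249.1907 intr=0.0000 cont=0.0000 V=0.0000[hold]; j=7 S=360.6336 intr=0.0000 cont=0.0000 V=0.0000[hold]  S*(7)=82.2109
k=6: j=0 S=32.6282 intr=88.8618 cont=87.1895 V=88.8618[EX]; j=1 S=47.2202 intr=74.2698 cont=72.5976 V=74.2698[EX]; j=2 S=68.3380 intr=53.1520 cont=51.4798 V=53.1520[EX]; j=3 S=98.9000 intr=22.5900 cont=25.1913 V=25.1913[hold]; j=4 S=143.1300 intr=0.0000 cont=5.6822 V=5.6822[hold]; j=5 S=207.1404 intr=0.0000 cont=0.0000 V=0.0000[hold]; j=6 S=299.7775 intr=0.0000 cont=0.0000 V=0.0000[hold]  S*(6)=68.3380
k=5: j=0 S=39.2519 intr=82.2381 cont=80.5659 V=82.2381[EX]; j=1 S=56.8061 intr=64.6839 cont=63.0117 V=64.6839[EX]; j=2 S=82.2109 intr=39.2791 cont=38.8677 V=39.2791[EX]; j=3 S=118.9771 intr=2.5129 cont=15.3884 V=15.3884[hold]; j=4 S=172.1859 intr=0.0000 cont=2.8498 V=2.8498[hold]; j=5 S=249.1907 intr=0.0000 cont=0.0000 V=0.0000[hold]  S*(5)=82.2109
k=4: j=0 S=47.2202 intr=74.2698 cont=72.5976 V=74.2698[EX]; j=1 S=68.3380 intr=53.1520 cont=51.4798 V=53.1520[EX]; j=2 S=98.9000 intr=22.5900 cont=27.1586 V=27.1586[hold]; j=3 S=143.1300 intr=0.0000 cont=9.0991 V=9.0991[hold]; j=4 S=207.1404 intr=0.0000 cont=1.4293 V=1.4293[hold]  S*(4)=68.3380
k=3: j=0 S=56.8061 intr=64.6839 cont=63.0117 V=64.6839[EX]; j=1 S=82.2109 intr=39.2791 cont=39.8213 V=39.8213[hold]; j=2 S=118.9771 intr=2.5129 cont=18.0312 V=18.0312[hold]; j=3 S=172.1859 intr=0.0000 cont=5.2562 V=5.2562[hold]  S*(3)=56.8061
k=2: j=0 S=68.3380 intr=53.1520 cont=51.7426 V=53.1520[EX]; j=1 S=98.9000 intr=22.5900 cont=28.7115 V=28.7115[hold]; j=2 S=143.1300 intr=0.0000 cont=11.5910 V=11.5910[hold]  S*(2)=68.3380
k=1: j=0 S=82.2109 intr=39.2791 cont=40.5740 V=40.5740[hold]; j=1 S=118.9771 intr=2.5129 cont=20.0179 V=20.0179[hold]  S*(1)=-
k=0: j=0 S=98.9000 intr=22.5900 cont=30.0519 V=30.0519[hold]  S*(0)=-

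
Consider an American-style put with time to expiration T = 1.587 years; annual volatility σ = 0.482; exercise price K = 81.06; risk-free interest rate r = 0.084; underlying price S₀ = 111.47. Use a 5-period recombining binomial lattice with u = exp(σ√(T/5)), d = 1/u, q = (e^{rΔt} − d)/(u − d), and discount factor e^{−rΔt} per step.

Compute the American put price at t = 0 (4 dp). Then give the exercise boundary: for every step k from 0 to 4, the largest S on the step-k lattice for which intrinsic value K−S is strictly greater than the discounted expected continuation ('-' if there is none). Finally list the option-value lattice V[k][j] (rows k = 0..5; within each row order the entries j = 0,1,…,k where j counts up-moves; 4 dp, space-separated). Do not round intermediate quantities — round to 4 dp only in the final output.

price = 7.0239
boundary = - - - 49.3582 64.7578
tree:
7.0239
11.9698 2.0957
19.8583 4.1524 0.0000
31.7018 8.2276 0.0000 0.0000
43.4393 16.3022 0.0000 0.0000 0.0000
52.3856 31.7018 0.0000 0.0000 0.0000 0.0000

Δt=0.31740  u=1.31200  d=0.76220  q=0.48167  discount=0.97369
step 5 (expiry): payoffs max(K−S,0) = 52.3856 31.7018 0.0000 0.0000 0.0000 0.0000
step 4: (k=4,j=0): S=37.6207, (K−S)⁺=43.4393, hold=41.3067 ⇒ V=43.4393 exercise | (k=4,j=1): S=64.7578, (K−S)⁺=16.3022, hold=15.9996 ⇒ V=16.3022 exercise | (k=4,j=2): S=111.4700, (K−S)⁺=0.0000, hold=0.0000 ⇒ V=0.0000 continue | (k=4,j=3): S=191.8773, (K−S)⁺=0.0000, hold=0.0000 ⇒ V=0.0000 continue | (k=4,j=4): S=330.2854, (K−S)⁺=0.0000, hold=0.0000 ⇒ V=0.0000 continue  boundary S*=64.7578
step 3: (k=3,j=0): S=49.3582, (K−S)⁺=31.7018, hold=29.5692 ⇒ V=31.7018 exercise | (k=3,j=1): S=84.9621, (K−S)⁺=0.0000, hold=8.2276 ⇒ V=8.2276 continue | (k=3,j=2): S=146.2483, (K−S)⁺=0.0000, hold=0.0000 ⇒ V=0.0000 continue | (k=3,j=3): S=251.7425, (K−S)⁺=0.0000, hold=0.0000 ⇒ V=0.0000 continue  boundary S*=49.3582
step 2: (k=2,j=0): S=64.7578, (K−S)⁺=16.3022, hold=19.8583 ⇒ V=19.8583 continue | (k=2,j=1): S=111.4700, (K−S)⁺=0.0000, hold=4.1524 ⇒ V=4.1524 continue | (k=2,j=2): S=191.8773, (K−S)⁺=0.0000, hold=0.0000 ⇒ V=0.0000 continue  boundary S*=-
step 1: (k=1,j=0): S=84.9621, (K−S)⁺=0.0000, hold=11.9698 ⇒ V=11.9698 continue | (k=1,j=1): S=146.2483, (K−S)⁺=0.0000, hold=2.0957 ⇒ V=2.0957 continue  boundary S*=-
step 0: (k=0,j=0): S=111.4700, (K−S)⁺=0.0000, hold=7.0239 ⇒ V=7.0239 continue  boundary S*=-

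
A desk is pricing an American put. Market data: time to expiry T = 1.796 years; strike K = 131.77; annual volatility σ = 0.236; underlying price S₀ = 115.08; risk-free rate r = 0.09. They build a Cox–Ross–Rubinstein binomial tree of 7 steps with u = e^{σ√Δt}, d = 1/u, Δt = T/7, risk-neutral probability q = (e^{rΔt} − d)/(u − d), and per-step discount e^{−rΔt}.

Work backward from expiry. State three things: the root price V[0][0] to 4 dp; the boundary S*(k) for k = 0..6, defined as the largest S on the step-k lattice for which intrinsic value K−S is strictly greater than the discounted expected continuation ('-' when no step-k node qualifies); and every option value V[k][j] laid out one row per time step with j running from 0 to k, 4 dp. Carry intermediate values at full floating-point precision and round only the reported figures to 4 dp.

Δt=0.25657, u=1.12698, d=0.88733, q=0.56763, disc=e^(-rΔt)=0.97717
k=7 terminal: V=max(K-S,0) → 81.9288 68.4676 51.3707 29.6563 2.0772 0.0000 0.0000 0.0000
k=6: j=0 S=56.1700 intr=75.6000 cont=72.5921 V=75.6000[EX]; j=1 S=71.3405 intr=60.4295 cont=57.4216 V=60.4295[EX]; j=2 S=90.6083 intr=41.1617 cont=38.1538 V=41.1617[EX]; j=3 S=115.0800 intr=16.6900 cont=13.6821 V=16.6900[EX]; j=4 S=146.1611 intr=0.0000 cont=0.8776 V=0.8776[hold]; j=5 S=185.6365 intr=0.0000 cont=0.0000 V=0.0000[hold]; j=6 S=235.7737 intr=0.0000 cont=0.0000 V=0.0000[hold]  S*(6)=115.0800
k=5: j=0 S=63.3024 intr=68.4676 cont=65.4597 V=68.4676[EX]; j=1 S=80.3993 intr=51.3707 cont=48.3628 V=51.3707[EX]; j=2 S=102.1137 intr=29.6563 cont=26.6484 V=29.6563[EX]; j=3 S=129.6928 intr=2.0772 cont=7.5384 V=7.5384[hold]; j=4 S=164.7205 intr=0.0000 cont=0.3708 V=0.3708[hold]; j=5 S=209.2085 intr=0.0000 cont=0.0000 V=0.0000[hold]  S*(5)=102.1137
k=4: j=0 S=71.3405 intr=60.4295 cont=57.4216 V=60.4295[EX]; j=1 S=90.6083 intr=41.1617 cont=38.1538 V=41.1617[EX]; j=2 S=115.0800 intr=16.6900 cont=16.7112 V=16.7112[hold]; j=3 S=146.1611 intr=0.0000 cont=3.3907 V=3.3907[hold]; j=4 S=185.6365 intr=0.0000 cont=0.1567 V=0.1567[hold]  S*(4)=90.6083
k=3: j=0 S=80.3993 intr=51.3707 cont=48.3628 V=51.3707[EX]; j=1 S=102.1137 intr=29.6563 cont=26.6602 V=29.6563[EX]; j=2 S=129.6928 intr=2.0772 cont=8.9413 V=8.9413[hold]; j=3 S=164.7205 intr=0.0000 cont=1.5195 V=1.5195[hold]  S*(3)=102.1137
k=2: j=0 S=90.6083 intr=41.1617 cont=38.1538 V=41.1617[EX]; j=1 S=115.0800 intr=16.6900 cont=17.4894 V=17.4894[hold]; j=2 S=146.1611 intr=0.0000 cont=4.6205 V=4.6205[hold]  S*(2)=90.6083
k=1: j=0 S=102.1137 intr=29.6563 cont=27.0918 V=29.6563[EX]; j=1 S=129.6928 intr=2.0772 cont=9.9522 V=9.9522[hold]  S*(1)=102.1137
k=0: j=0 S=115.0800 intr=16.6900 cont=18.0501 V=18.0501[hold]  S*(0)=-

price = 18.0501
boundary = - 102.1137 90.6083 102.1137 90.6083 102.1137 115.0800
tree:
18.0501
29.6563 9.9522
41.1617 17.4894 4.6205
51.3707 29.6563 8.9413 1.5195
60.4295 41.1617 16.7112 3.3907 0.1567
68.4676 51.3707 29.6563 7.5384 0.3708 0.0000
75.6000 60.4295 41.1617 16.6900 0.8776 0.0000 0.0000
81.9288 68.4676 51.3707 29.6563 2.0772 0.0000 0.0000 0.0000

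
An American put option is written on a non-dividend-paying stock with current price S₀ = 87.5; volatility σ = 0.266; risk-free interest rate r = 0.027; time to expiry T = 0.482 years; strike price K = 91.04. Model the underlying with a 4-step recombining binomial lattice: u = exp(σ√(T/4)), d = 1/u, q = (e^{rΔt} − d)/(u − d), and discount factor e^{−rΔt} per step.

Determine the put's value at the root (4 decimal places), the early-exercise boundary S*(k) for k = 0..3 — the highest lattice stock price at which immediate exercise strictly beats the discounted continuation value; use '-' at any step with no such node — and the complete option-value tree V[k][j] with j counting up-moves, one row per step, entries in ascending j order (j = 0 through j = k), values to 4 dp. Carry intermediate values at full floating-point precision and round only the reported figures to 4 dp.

price = 8.1157
boundary = - - 72.7454 79.7823
tree:
8.1157
12.4461 3.7433
18.2946 6.5508 0.8985
24.7109 11.2577 1.7835 0.0000
30.5613 18.2946 3.5400 0.0000 0.0000

Δt=0.12050, u=1.09673, d=0.91180, q=0.49455, disc=e^(-rΔt)=0.99675
k=4 terminal: V=max(K-S,0) → 30.5613 18.2946 3.5400 0.0000 0.0000
k=3: j=0 S=66.3291 intr=24.7109 cont=24.4152 V=24.7109[EX]; j=1 S=79.7823 intr=11.2577 cont=10.9620 V=11.2577[EX]; j=2 S=95.9642 intr=0.0000 cont=1.7835 V=1.7835[hold]; j=3 S=115.4283 intr=0.0000 cont=0.0000 V=0.0000[hold]  S*(3)=79.7823
k=2: j=0 S=72.7454 intr=18.2946 cont=17.9989 V=18.2946[EX]; j=1 S=87.5000 intr=3.5400 cont=6.5508 V=6.5508[hold]; j=2 S=105.2473 intr=0.0000 cont=0.8985 V=0.8985[hold]  S*(2)=72.7454
k=1: j=0 S=79.7823 intr=11.2577 cont=12.4461 V=12.4461[hold]; j=1 S=95.9642 intr=0.0000 cont=3.7433 V=3.7433[hold]  S*(1)=-
k=0: j=0 S=87.5000 intr=3.5400 cont=8.1157 V=8.1157[hold]  S*(0)=-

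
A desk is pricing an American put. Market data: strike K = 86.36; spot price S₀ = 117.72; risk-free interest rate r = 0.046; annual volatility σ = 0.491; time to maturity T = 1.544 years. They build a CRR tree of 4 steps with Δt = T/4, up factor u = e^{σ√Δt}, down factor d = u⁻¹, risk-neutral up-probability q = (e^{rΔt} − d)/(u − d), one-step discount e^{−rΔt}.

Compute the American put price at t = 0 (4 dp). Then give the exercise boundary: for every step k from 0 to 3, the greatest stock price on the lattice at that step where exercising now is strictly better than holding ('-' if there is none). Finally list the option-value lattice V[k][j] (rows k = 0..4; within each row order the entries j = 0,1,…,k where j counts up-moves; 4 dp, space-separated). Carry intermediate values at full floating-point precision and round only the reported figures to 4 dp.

params: Δt=0.38600 u=1.35670 d=0.73708 q=0.45324 e^(-rΔt)=0.98240
t_4 payoffs: 51.6129 22.4035 0.0000 0.0000 0.0000
t_3: node(3,0) S=47.1413 payoff=39.2187 vs cont=37.6988 → 39.2187 [stop]  node(3,1) S=86.7696 payoff=0.0000 vs cont=12.0339 → 12.0339 [wait]  node(3,2) S=159.7103 payoff=0.0000 vs cont=0.0000 → 0.0000 [wait]  node(3,3) S=293.9670 payoff=0.0000 vs cont=0.0000 → 0.0000 [wait]  ⇒ S*(3)=47.1413
t_2: node(2,0) S=63.9565 payoff=22.4035 vs cont=26.4242 → 26.4242 [wait]  node(2,1) S=117.7200 payoff=0.0000 vs cont=6.4639 → 6.4639 [wait]  node(2,2) S=216.6785 payoff=0.0000 vs cont=0.0000 → 0.0000 [wait]  ⇒ S*(2)=-
t_1: node(1,0) S=86.7696 payoff=0.0000 vs cont=17.0716 → 17.0716 [wait]  node(1,1) S=159.7103 payoff=0.0000 vs cont=3.4720 → 3.4720 [wait]  ⇒ S*(1)=-
t_0: node(0,0) S=117.7200 payoff=0.0000 vs cont=10.7158 → 10.7158 [wait]  ⇒ S*(0)=-

price = 10.7158
boundary = - - - 47.1413
tree:
10.7158
17.0716 3.4720
26.4242 6.4639 0.0000
39.2187 12.0339 0.0000 0.0000
51.6129 22.4035 0.0000 0.0000 0.0000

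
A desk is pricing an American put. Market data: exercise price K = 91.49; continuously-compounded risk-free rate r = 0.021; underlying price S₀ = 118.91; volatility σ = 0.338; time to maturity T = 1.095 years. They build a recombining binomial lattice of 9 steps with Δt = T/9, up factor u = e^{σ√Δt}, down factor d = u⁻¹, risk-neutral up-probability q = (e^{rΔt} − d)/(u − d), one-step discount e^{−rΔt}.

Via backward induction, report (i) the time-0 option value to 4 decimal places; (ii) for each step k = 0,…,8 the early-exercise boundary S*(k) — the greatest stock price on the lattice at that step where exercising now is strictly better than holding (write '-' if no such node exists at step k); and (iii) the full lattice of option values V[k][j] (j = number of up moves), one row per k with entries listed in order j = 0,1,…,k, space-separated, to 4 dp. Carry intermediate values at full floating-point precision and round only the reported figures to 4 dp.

Δt=0.12167  u=1.12513  d=0.88879  q=0.48138  discount=0.99745
step 9 (expiry): payoffs max(K−S,0) = 50.3371 39.3940 25.5410 8.0042 0.0000 0.0000 0.0000 0.0000 0.0000 0.0000
step 8: (k=8,j=0): S=46.3023, (K−S)⁺=45.1877, hold=44.9543 ⇒ V=45.1877 exercise | (k=8,j=1): S=58.6147, (K−S)⁺=32.8753, hold=32.6419 ⇒ V=32.8753 exercise | (k=8,j=2): S=74.2011, (K−S)⁺=17.2889, hold=17.0554 ⇒ V=17.2889 exercise | (k=8,j=3): S=93.9322, (K−S)⁺=0.0000, hold=4.1405 ⇒ V=4.1405 continue | (k=8,j=4): S=118.9100, (K−S)⁺=0.0000, hold=0.0000 ⇒ V=0.0000 continue | (k=8,j=5): S=150.5298, (K−S)⁺=0.0000, hold=0.0000 ⇒ V=0.0000 continue | (k=8,j=6): S=190.5576, (K−S)⁺=0.0000, hold=0.0000 ⇒ V=0.0000 continue | (k=8,j=7): S=241.2294, (K−S)⁺=0.0000, hold=0.0000 ⇒ V=0.0000 continue | (k=8,j=8): S=305.3756, (K−S)⁺=0.0000, hold=0.0000 ⇒ V=0.0000 continue  boundary S*=74.2011
step 7: (k=7,j=0): S=52.0960, (K−S)⁺=39.3940, hold=39.1605 ⇒ V=39.3940 exercise | (k=7,j=1): S=65.9490, (K−S)⁺=25.5410, hold=25.3075 ⇒ V=25.5410 exercise | (k=7,j=2): S=83.4858, (K−S)⁺=8.0042, hold=10.9315 ⇒ V=10.9315 continue | (k=7,j=3): S=105.6857, (K−S)⁺=0.0000, hold=2.1419 ⇒ V=2.1419 continue | (k=7,j=4): S=133.7890, (K−S)⁺=0.0000, hold=0.0000 ⇒ V=0.0000 continue | (k=7,j=5): S=169.3653, (K−S)⁺=0.0000, hold=0.0000 ⇒ V=0.0000 continue | (k=7,j=6): S=214.4017, (K−S)⁺=0.0000, hold=0.0000 ⇒ V=0.0000 continue | (k=7,j=7): S=271.4140, (K−S)⁺=0.0000, hold=0.0000 ⇒ V=0.0000 continue  boundary S*=65.9490
step 6: (k=6,j=0): S=58.6147, (K−S)⁺=32.8753, hold=32.6419 ⇒ V=32.8753 exercise | (k=6,j=1): S=74.2011, (K−S)⁺=17.2889, hold=18.4610 ⇒ V=18.4610 continue | (k=6,j=2): S=93.9322, (K−S)⁺=0.0000, hold=6.6832 ⇒ V=6.6832 continue | (k=6,j=3): S=118.9100, (K−S)⁺=0.0000, hold=1.1080 ⇒ V=1.1080 continue | (k=6,j=4): S=150.5298, (K−S)⁺=0.0000, hold=0.0000 ⇒ V=0.0000 continue | (k=6,j=5): S=190.5576, (K−S)⁺=0.0000, hold=0.0000 ⇒ V=0.0000 continue | (k=6,j=6): S=241.2294, (K−S)⁺=0.0000, hold=0.0000 ⇒ V=0.0000 continue  boundary S*=58.6147
step 5: (k=5,j=0): S=65.9490, (K−S)⁺=25.5410, hold=25.8703 ⇒ V=25.8703 continue | (k=5,j=1): S=83.4858, (K−S)⁺=8.0042, hold=12.7587 ⇒ V=12.7587 continue | (k=5,j=2): S=105.6857, (K−S)⁺=0.0000, hold=3.9892 ⇒ V=3.9892 continue | (k=5,j=3): S=133.7890, (K−S)⁺=0.0000, hold=0.5731 ⇒ V=0.5731 continue | (k=5,j=4): S=169.3653, (K−S)⁺=0.0000, hold=0.0000 ⇒ V=0.0000 continue | (k=5,j=5): S=214.4017, (K−S)⁺=0.0000, hold=0.0000 ⇒ V=0.0000 continue  boundary S*=-
step 4: (k=4,j=0): S=74.2011, (K−S)⁺=17.2889, hold=19.5087 ⇒ V=19.5087 continue | (k=4,j=1): S=93.9322, (K−S)⁺=0.0000, hold=8.5154 ⇒ V=8.5154 continue | (k=4,j=2): S=118.9100, (K−S)⁺=0.0000, hold=2.3388 ⇒ V=2.3388 continue | (k=4,j=3): S=150.5298, (K−S)⁺=0.0000, hold=0.2965 ⇒ V=0.2965 continue | (k=4,j=4): S=190.5576, (K−S)⁺=0.0000, hold=0.0000 ⇒ V=0.0000 continue  boundary S*=-
step 3: (k=3,j=0): S=83.4858, (K−S)⁺=8.0042, hold=14.1804 ⇒ V=14.1804 continue | (k=3,j=1): S=105.6857, (K−S)⁺=0.0000, hold=5.5279 ⇒ V=5.5279 continue | (k=3,j=2): S=133.7890, (K−S)⁺=0.0000, hold=1.3522 ⇒ V=1.3522 continue | (k=3,j=3): S=169.3653, (K−S)⁺=0.0000, hold=0.1534 ⇒ V=0.1534 continue  boundary S*=-
step 2: (k=2,j=0): S=93.9322, (K−S)⁺=0.0000, hold=9.9897 ⇒ V=9.9897 continue | (k=2,j=1): S=118.9100, (K−S)⁺=0.0000, hold=3.5088 ⇒ V=3.5088 continue | (k=2,j=2): S=150.5298, (K−S)⁺=0.0000, hold=0.7731 ⇒ V=0.7731 continue  boundary S*=-
step 1: (k=1,j=0): S=105.6857, (K−S)⁺=0.0000, hold=6.8524 ⇒ V=6.8524 continue | (k=1,j=1): S=133.7890, (K−S)⁺=0.0000, hold=2.1863 ⇒ V=2.1863 continue  boundary S*=-
step 0: (k=0,j=0): S=118.9100, (K−S)⁺=0.0000, hold=4.5944 ⇒ V=4.5944 continue  boundary S*=-

price = 4.5944
boundary = - - - - - - 58.6147 65.9490 74.2011
tree:
4.5944
6.8524 2.1863
9.9897 3.5088 0.7731
14.1804 5.5279 1.3522 0.1534
19.5087 8.5154 2.3388 0.2965 0.0000
25.8703 12.7587 3.9892 0.5731 0.0000 0.0000
32.8753 18.4610 6.6832 1.1080 0.0000 0.0000 0.0000
39.3940 25.5410 10.9315 2.1419 0.0000 0.0000 0.0000 0.0000
45.1877 32.8753 17.2889 4.1405 0.0000 0.0000 0.0000 0.0000 0.0000
50.3371 39.3940 25.5410 8.0042 0.0000 0.0000 0.0000 0.0000 0.0000 0.0000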